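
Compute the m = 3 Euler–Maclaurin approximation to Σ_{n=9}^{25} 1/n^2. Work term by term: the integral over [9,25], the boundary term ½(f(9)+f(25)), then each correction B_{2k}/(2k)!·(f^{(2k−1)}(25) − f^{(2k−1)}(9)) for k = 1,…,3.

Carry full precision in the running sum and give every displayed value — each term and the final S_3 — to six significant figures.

S_3 ≈ 0.0783014

The integral term ∫_9^25 1/x^2 dx = 0.0711111.
½[f(9) + f(25)] = ½[0.0123457 + 0.00160000] = 0.00697284.
Running total after boundary: 0.0780840.
Correction k=1: B_{2}/2! · (f^{(1)}(25) − f^{(1)}(9)) = 1/12 · (-0.000128000 − (-0.00274348)) = 0.000217957.
Running total after k=1: 0.0783019.
Correction k=2: B_{4}/4! · (f^{(3)}(25) − f^{(3)}(9)) = −1/720 · (-2.45760e-06 − (-0.000406442)) = -5.61090e-07.
Running total after k=2: 0.0783013.
Correction k=3: B_{6}/6! · (f^{(5)}(25) − f^{(5)}(9)) = 1/30240 · (-1.17965e-07 − (-0.000150534)) = 4.97408e-09.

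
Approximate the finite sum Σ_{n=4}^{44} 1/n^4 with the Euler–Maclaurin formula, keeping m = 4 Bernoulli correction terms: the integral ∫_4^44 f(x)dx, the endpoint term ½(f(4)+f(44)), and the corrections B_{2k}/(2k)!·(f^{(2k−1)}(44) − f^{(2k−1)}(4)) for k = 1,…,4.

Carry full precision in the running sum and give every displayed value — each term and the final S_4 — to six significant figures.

S_4 ≈ 0.00747375

The integral term ∫_4^44 1/x^4 dx = 0.00520442.
Endpoint term: (f(4) + f(44))/2 = (0.00390625 + 2.66802e-07)/2 = 0.00195326.
Integral + boundary = 0.00715768.
k=1: B_{2}/(2)! × [f^{(1)}(44) − f^{(1)}(4)] = 1/12 × (-2.42547e-08 − (-0.00390625)) = 0.000325519.
Running total after k=1: 0.00748320.
k=2: B_{4}/(4)! × [f^{(3)}(44) − f^{(3)}(4)] = −1/720 × (-3.75848e-10 − (-0.00732422)) = -1.01725e-05.
Running total after k=2: 0.00747302.
k=3: B_{6}/(6)! × [f^{(5)}(44) − f^{(5)}(4)] = 1/30240 × (-1.08716e-11 − (-0.0256348)) = 8.47711e-07.
Running total after k=3: 0.00747387.
k=4: B_{8}/(8)! × [f^{(7)}(44) − f^{(7)}(4)] = −1/1209600 × (-5.05397e-13 − (-0.144196)) = -1.19209e-07.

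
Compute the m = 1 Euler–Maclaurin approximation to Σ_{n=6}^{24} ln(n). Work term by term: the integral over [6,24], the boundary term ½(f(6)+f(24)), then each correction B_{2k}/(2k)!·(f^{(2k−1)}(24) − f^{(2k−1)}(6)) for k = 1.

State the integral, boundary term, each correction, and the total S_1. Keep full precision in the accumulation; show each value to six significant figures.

The integral term ∫_6^24 ln(x) dx = 47.5227.
Boundary: ½(f(6) + f(24)) = ½(1.79176 + 3.17805) = 2.48491.
So far: 50.0076.
k=1: B_{2}/(2)! × [f^{(1)}(24) − f^{(1)}(6)] = 1/12 × (0.0416667 − 0.166667) = -0.0104167.

S_1 ≈ 49.9972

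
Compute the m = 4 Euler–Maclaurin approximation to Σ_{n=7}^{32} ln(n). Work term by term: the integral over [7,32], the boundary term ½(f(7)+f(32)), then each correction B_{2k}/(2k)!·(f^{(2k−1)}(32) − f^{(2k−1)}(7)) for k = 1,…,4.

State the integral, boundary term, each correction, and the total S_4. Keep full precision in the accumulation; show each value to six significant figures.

S_4 ≈ 74.9787

The integral term ∫_7^32 ln(x) dx = 72.2822.
Endpoint term: (f(7) + f(32))/2 = (1.94591 + 3.46574)/2 = 2.70582.
So far: 74.9880.
Correction k=1: B_{2}/2! · (f^{(1)}(32) − f^{(1)}(7)) = 1/12 · (0.0312500 − 0.142857) = -0.00930060.
Running total after k=1: 74.9787.
Correction k=2: B_{4}/4! · (f^{(3)}(32) − f^{(3)}(7)) = −1/720 · (6.10352e-05 − 0.00583090) = 8.01371e-06.
Running total after k=2: 74.9787.
Correction k=3: B_{6}/6! · (f^{(5)}(32) − f^{(5)}(7)) = 1/30240 · (7.15256e-07 − 0.00142798) = -4.71978e-08.
Running total after k=3: 74.9787.
Correction k=4: B_{8}/8! · (f^{(7)}(32) − f^{(7)}(7)) = −1/1209600 · (2.09548e-08 − 0.000874271) = 7.22760e-10.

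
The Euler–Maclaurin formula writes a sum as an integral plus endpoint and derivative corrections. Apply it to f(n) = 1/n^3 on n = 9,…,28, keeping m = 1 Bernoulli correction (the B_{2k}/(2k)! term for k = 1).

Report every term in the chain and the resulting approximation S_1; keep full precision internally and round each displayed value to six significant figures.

S_1 ≈ 0.00628143

The integral term ∫_9^28 1/x^3 dx = 0.00553508.
Boundary: ½(f(9) + f(28)) = ½(0.00137174 + 4.55539e-05) = 0.000708648.
So far: 0.00624373.
Order-1 term: 1/12 · (-4.88078e-06 − (-0.000457247)) = 3.76972e-05.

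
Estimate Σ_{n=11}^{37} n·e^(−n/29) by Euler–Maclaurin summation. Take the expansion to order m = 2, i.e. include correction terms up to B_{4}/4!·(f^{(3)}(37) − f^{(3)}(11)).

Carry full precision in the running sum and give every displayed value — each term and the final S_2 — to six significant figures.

Integral: ∫_11^37 x·e^(−x/29) dx = 259.457.
½[f(11) + f(37)] = ½[7.52767 + 10.3300] = 8.92885.
So far: 268.385.
Correction k=1: B_{2}/2! · (f^{(1)}(37) − f^{(1)}(11)) = 1/12 · (-0.0770180 − 0.424759) = -0.0418147.
Running total after k=1: 268.344.
Correction k=2: B_{4}/4! · (f^{(3)}(37) − f^{(3)}(11)) = −1/720 · (0.000572369 − 0.00213249) = 2.16684e-06.

S_2 ≈ 268.344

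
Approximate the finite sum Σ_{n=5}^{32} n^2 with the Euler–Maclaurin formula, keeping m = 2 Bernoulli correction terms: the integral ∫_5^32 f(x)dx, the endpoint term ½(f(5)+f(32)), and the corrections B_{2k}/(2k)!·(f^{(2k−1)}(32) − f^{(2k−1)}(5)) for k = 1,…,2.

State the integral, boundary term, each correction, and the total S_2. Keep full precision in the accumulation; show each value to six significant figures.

∫_5^32 x^2 dx evaluates to 10881.0.
½[f(5) + f(32)] = ½[25.0000 + 1024.00] = 524.500.
So far: 11405.5.
Correction k=1: B_{2}/2! · (f^{(1)}(32) − f^{(1)}(5)) = 1/12 · (64.0000 − 10.0000) = 4.50000.
After k=1: 11410.0.
Correction k=2: B_{4}/4! · (f^{(3)}(32) − f^{(3)}(5)) = −1/720 · (0.00000 − 0.00000) = 0.00000.

S_2 ≈ 11410.0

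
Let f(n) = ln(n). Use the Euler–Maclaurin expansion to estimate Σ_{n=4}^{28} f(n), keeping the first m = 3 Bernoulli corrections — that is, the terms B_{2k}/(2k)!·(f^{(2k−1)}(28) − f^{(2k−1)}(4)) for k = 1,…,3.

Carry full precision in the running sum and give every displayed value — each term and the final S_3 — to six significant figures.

S_3 ≈ 66.0980

The integral term ∫_4^28 ln(x) dx = 63.7565.
½[f(4) + f(28)] = ½[1.38629 + 3.33220] = 2.35925.
So far: 66.1158.
Correction k=1: B_{2}/2! · (f^{(1)}(28) − f^{(1)}(4)) = 1/12 · (0.0357143 − 0.250000) = -0.0178571.
Running total after k=1: 66.0979.
Correction k=2: B_{4}/4! · (f^{(3)}(28) − f^{(3)}(4)) = −1/720 · (9.11079e-05 − 0.0312500) = 4.32762e-05.
Running total after k=2: 66.0980.
Correction k=3: B_{6}/6! · (f^{(5)}(28) − f^{(5)}(4)) = 1/30240 · (1.39451e-06 − 0.0234375) = -7.75003e-07.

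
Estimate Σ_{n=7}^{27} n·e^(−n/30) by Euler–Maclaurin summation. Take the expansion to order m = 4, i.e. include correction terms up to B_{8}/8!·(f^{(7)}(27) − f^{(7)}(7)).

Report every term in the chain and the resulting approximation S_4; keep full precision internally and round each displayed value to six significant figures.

S_4 ≈ 191.976

∫_7^27 x·e^(−x/30) dx evaluates to 183.763.
½[f(7) + f(27)] = ½[5.54323 + 10.9774] = 8.26030.
So far: 192.024.
k=1: B_{2}/(2)! × [f^{(1)}(27) − f^{(1)}(7)] = 1/12 × (0.0406570 − 0.607115) = -0.0472049.
Partial sum through k=1: 191.976.
k=2: B_{4}/(4)! × [f^{(3)}(27) − f^{(3)}(7)] = −1/720 × (0.000948663 − 0.00243433) = 2.06342e-06.
Partial sum through k=2: 191.976.
k=3: B_{6}/(6)! × [f^{(5)}(27) − f^{(5)}(7)] = 1/30240 × (2.05795e-06 − 4.66009e-06) = -8.60498e-11.
Partial sum through k=3: 191.976.
k=4: B_{8}/(8)! × [f^{(7)}(27) − f^{(7)}(7)] = −1/1209600 × (3.40202e-09 − 7.35042e-09) = 3.26421e-15.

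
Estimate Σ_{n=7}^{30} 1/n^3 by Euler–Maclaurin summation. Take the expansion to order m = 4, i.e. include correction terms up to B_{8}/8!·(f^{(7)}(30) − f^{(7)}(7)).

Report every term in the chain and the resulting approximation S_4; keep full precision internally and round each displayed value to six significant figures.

S_4 ≈ 0.0112279

The integral term ∫_7^30 1/x^3 dx = 0.00964853.
Endpoint term: (f(7) + f(30))/2 = (0.00291545 + 3.70370e-05)/2 = 0.00147624.
So far: 0.0111248.
Order-1 term: 1/12 · (-3.70370e-06 − (-0.00124948)) = 0.000103815.
Partial sum through k=1: 0.0112286.
Order-2 term: −1/720 · (-8.23045e-08 − (-0.000509992)) = -7.08207e-07.
Partial sum through k=2: 0.0112279.
Order-3 term: 1/30240 · (-3.84088e-09 − (-0.000437136)) = 1.44554e-08.
Partial sum through k=3: 0.0112279.
Order-4 term: −1/1209600 · (-3.07270e-10 − (-0.000642322)) = -5.31020e-10.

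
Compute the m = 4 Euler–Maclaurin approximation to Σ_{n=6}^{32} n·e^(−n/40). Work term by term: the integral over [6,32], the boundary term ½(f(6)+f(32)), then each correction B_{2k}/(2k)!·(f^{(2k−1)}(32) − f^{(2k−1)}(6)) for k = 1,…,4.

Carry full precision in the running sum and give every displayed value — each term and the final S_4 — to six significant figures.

Integral: ∫_6^32 x·e^(−x/40) dx = 289.635.
Boundary: ½(f(6) + f(32)) = ½(5.16425 + 14.3785) = 9.77139.
Integral + boundary = 299.407.
Order-1 term: 1/12 · (0.0898658 − 0.731602) = -0.0534780.
Partial sum through k=1: 299.353.
Order-2 term: −1/720 · (0.000617827 − 0.00153314) = 1.27126e-06.
Partial sum through k=2: 299.353.
Order-3 term: 1/30240 · (7.37180e-07 − 1.63064e-06) = -2.95456e-11.
Partial sum through k=3: 299.353.
Order-4 term: −1/1209600 · (6.80137e-10 − 1.43942e-09) = 6.27711e-16.

S_4 ≈ 299.353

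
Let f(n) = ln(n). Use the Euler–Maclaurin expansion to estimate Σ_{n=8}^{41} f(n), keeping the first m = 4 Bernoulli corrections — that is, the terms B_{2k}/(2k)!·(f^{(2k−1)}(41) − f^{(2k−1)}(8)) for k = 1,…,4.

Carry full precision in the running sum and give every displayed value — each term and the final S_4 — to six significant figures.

Integral: ∫_8^41 ln(x) dx = 102.621.
Boundary: ½(f(8) + f(41)) = ½(2.07944 + 3.71357) = 2.89651.
Running total after boundary: 105.517.
Order-1 term: 1/12 · (0.0243902 − 0.125000) = -0.00838415.
Partial sum through k=1: 105.509.
Order-2 term: −1/720 · (2.90187e-05 − 0.00390625) = 5.38504e-06.
Partial sum through k=2: 105.509.
Order-3 term: 1/30240 · (2.07153e-07 − 0.000732422) = -2.42134e-08.
Partial sum through k=3: 105.509.
Order-4 term: −1/1209600 · (3.69697e-09 − 0.000343323) = 2.83829e-10.

S_4 ≈ 105.509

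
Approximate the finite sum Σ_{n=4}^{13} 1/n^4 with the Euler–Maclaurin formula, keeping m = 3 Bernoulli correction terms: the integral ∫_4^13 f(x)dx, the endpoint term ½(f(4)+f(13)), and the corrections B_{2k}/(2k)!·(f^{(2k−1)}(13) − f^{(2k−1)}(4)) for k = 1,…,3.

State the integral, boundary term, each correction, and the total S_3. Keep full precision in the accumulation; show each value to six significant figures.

S_3 ≈ 0.00734254

∫_4^13 1/x^4 dx evaluates to 0.00505661.
Boundary: ½(f(4) + f(13)) = ½(0.00390625 + 3.50128e-05) = 0.00197063.
So far: 0.00702724.
Correction k=1: B_{2}/2! · (f^{(1)}(13) − f^{(1)}(4)) = 1/12 · (-1.07732e-05 − (-0.00390625)) = 0.000324623.
After k=1: 0.00735187.
Correction k=2: B_{4}/4! · (f^{(3)}(13) − f^{(3)}(4)) = −1/720 · (-1.91240e-06 − (-0.00732422)) = -1.01699e-05.
After k=2: 0.00734170.
Correction k=3: B_{6}/6! · (f^{(5)}(13) − f^{(5)}(4)) = 1/30240 · (-6.33693e-07 − (-0.0256348)) = 8.47690e-07.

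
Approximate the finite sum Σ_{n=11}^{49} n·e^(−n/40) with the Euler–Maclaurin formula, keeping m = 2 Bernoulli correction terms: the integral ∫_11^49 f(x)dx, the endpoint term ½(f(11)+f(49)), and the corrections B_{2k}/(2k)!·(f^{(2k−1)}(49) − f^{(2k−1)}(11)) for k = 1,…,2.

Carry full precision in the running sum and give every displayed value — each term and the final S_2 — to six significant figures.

S_2 ≈ 515.073

∫_11^49 x·e^(−x/40) dx evaluates to 503.750.
½[f(11) + f(49)] = ½[8.35529 + 14.3941] = 11.3747.
Running total after boundary: 515.124.
Correction k=1: B_{2}/2! · (f^{(1)}(49) − f^{(1)}(11)) = 1/12 · (-0.0660955 − 0.550690) = -0.0513988.
After k=1: 515.073.
Correction k=2: B_{4}/4! · (f^{(3)}(49) − f^{(3)}(11)) = −1/720 · (0.000325887 − 0.00129365) = 1.34411e-06.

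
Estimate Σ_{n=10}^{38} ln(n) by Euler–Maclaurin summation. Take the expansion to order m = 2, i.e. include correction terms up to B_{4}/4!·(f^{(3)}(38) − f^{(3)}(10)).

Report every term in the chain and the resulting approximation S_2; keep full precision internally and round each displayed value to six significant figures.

S_2 ≈ 90.1664

∫_10^38 ln(x) dx evaluates to 87.2024.
Boundary: ½(f(10) + f(38)) = ½(2.30259 + 3.63759) = 2.97009.
Running total after boundary: 90.1725.
Correction k=1: B_{2}/2! · (f^{(1)}(38) − f^{(1)}(10)) = 1/12 · (0.0263158 − 0.100000) = -0.00614035.
After k=1: 90.1664.
Correction k=2: B_{4}/4! · (f^{(3)}(38) − f^{(3)}(10)) = −1/720 · (3.64485e-05 − 0.00200000) = 2.72715e-06.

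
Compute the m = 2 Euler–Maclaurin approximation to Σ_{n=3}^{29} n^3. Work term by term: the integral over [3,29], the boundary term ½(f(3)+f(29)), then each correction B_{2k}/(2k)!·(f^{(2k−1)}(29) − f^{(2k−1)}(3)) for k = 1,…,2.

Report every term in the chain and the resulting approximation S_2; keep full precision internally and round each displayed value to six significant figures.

∫_3^29 x^3 dx evaluates to 176800.
Endpoint term: (f(3) + f(29))/2 = (27.0000 + 24389.0)/2 = 12208.0.
So far: 189008.
Order-1 term: 1/12 · (2523.00 − 27.0000) = 208.000.
Running total after k=1: 189216.
Order-2 term: −1/720 · (6.00000 − 6.00000) = 0.00000.

S_2 ≈ 189216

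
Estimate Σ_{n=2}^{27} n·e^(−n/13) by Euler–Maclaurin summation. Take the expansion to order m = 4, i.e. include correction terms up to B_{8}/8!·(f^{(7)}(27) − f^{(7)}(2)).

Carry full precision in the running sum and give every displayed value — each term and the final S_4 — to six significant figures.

The integral term ∫_2^27 x·e^(−x/13) dx = 102.030.
Endpoint term: (f(2) + f(27))/2 = (1.71481 + 3.38351)/2 = 2.54916.
So far: 104.579.
Order-1 term: 1/12 · (-0.134955 − 0.725496) = -0.0717042.
Partial sum through k=1: 104.507.
Order-2 term: −1/720 · (0.000684471 − 0.0144397) = 1.91044e-05.
Partial sum through k=2: 104.507.
Order-3 term: 1/30240 · (1.28254e-05 − 0.000145482) = -4.38679e-09.
Partial sum through k=3: 104.507.
Order-4 term: −1/1209600 · (1.27815e-07 − 1.21611e-06) = 8.99713e-13.

S_4 ≈ 104.507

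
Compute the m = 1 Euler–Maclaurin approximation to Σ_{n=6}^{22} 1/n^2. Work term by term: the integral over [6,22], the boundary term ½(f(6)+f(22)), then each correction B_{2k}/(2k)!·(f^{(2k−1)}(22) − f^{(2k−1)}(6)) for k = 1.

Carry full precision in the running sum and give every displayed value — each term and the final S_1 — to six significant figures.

∫_6^22 1/x^2 dx evaluates to 0.121212.
Endpoint term: (f(6) + f(22))/2 = (0.0277778 + 0.00206612)/2 = 0.0149219.
So far: 0.136134.
Correction k=1: B_{2}/2! · (f^{(1)}(22) − f^{(1)}(6)) = 1/12 · (-0.000187829 − (-0.00925926)) = 0.000755953.

S_1 ≈ 0.136890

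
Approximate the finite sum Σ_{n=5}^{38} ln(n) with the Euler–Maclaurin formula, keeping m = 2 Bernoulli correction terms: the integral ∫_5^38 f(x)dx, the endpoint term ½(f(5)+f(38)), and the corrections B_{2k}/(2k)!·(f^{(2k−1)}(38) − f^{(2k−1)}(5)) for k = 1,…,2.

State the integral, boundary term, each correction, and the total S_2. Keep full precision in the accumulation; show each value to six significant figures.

Integral: ∫_5^38 ln(x) dx = 97.1811.
½[f(5) + f(38)] = ½[1.60944 + 3.63759] = 2.62351.
Running total after boundary: 99.8046.
k=1: B_{2}/(2)! × [f^{(1)}(38) − f^{(1)}(5)] = 1/12 × (0.0263158 − 0.200000) = -0.0144737.
Running total after k=1: 99.7901.
k=2: B_{4}/(4)! × [f^{(3)}(38) − f^{(3)}(5)] = −1/720 × (3.64485e-05 − 0.0160000) = 2.21716e-05.

S_2 ≈ 99.7901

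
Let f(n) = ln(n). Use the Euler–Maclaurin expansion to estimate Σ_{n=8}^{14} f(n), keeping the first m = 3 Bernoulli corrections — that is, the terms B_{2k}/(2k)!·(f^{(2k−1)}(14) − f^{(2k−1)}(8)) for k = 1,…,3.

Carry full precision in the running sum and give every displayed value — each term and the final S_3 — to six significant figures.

The integral term ∫_8^14 ln(x) dx = 14.3113.
½[f(8) + f(14)] = ½[2.07944 + 2.63906] = 2.35925.
Running total after boundary: 16.6705.
Order-1 term: 1/12 · (0.0714286 − 0.125000) = -0.00446429.
Running total after k=1: 16.6661.
Order-2 term: −1/720 · (0.000728863 − 0.00390625) = 4.41304e-06.
Running total after k=2: 16.6661.
Order-3 term: 1/30240 · (4.46243e-05 − 0.000732422) = -2.27446e-08.

S_3 ≈ 16.6661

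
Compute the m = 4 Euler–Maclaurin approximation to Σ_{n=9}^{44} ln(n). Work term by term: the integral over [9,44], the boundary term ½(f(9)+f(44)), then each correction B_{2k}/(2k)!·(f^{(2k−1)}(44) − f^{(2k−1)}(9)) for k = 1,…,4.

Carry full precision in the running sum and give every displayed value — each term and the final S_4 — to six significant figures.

S_4 ≈ 114.713

The integral term ∫_9^44 ln(x) dx = 111.729.
Endpoint term: (f(9) + f(44))/2 = (2.19722 + 3.78419)/2 = 2.99071.
Running total after boundary: 114.720.
Correction k=1: B_{2}/2! · (f^{(1)}(44) − f^{(1)}(9)) = 1/12 · (0.0227273 − 0.111111) = -0.00736532.
After k=1: 114.713.
Correction k=2: B_{4}/4! · (f^{(3)}(44) − f^{(3)}(9)) = −1/720 · (2.34786e-05 − 0.00274348) = 3.77779e-06.
After k=2: 114.713.
Correction k=3: B_{6}/6! · (f^{(5)}(44) − f^{(5)}(9)) = 1/30240 · (1.45528e-07 − 0.000406442) = -1.34357e-08.
After k=3: 114.713.
Correction k=4: B_{8}/8! · (f^{(7)}(44) − f^{(7)}(9)) = −1/1209600 · (2.25509e-09 − 0.000150534) = 1.24448e-10.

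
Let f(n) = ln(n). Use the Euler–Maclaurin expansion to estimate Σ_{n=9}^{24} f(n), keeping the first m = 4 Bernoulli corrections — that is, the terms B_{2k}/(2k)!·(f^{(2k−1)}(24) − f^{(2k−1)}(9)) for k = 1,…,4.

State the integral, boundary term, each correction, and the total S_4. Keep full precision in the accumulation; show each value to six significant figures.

∫_9^24 ln(x) dx evaluates to 41.4983.
Endpoint term: (f(9) + f(24))/2 = (2.19722 + 3.17805)/2 = 2.68764.
Integral + boundary = 44.1859.
Order-1 term: 1/12 · (0.0416667 − 0.111111) = -0.00578704.
Partial sum through k=1: 44.1801.
Order-2 term: −1/720 · (0.000144676 − 0.00274348) = 3.60946e-06.
Partial sum through k=2: 44.1801.
Order-3 term: 1/30240 · (3.01408e-06 − 0.000406442) = -1.33409e-08.
Partial sum through k=3: 44.1801.
Order-4 term: −1/1209600 · (1.56983e-07 − 0.000150534) = 1.24320e-10.

S_4 ≈ 44.1801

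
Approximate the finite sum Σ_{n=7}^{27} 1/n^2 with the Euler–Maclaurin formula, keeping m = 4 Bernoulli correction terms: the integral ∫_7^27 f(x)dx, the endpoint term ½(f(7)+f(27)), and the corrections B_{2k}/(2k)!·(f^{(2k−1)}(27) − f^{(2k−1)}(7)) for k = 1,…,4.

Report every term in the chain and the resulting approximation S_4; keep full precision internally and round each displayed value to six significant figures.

S_4 ≈ 0.117186

Integral: ∫_7^27 1/x^2 dx = 0.105820.
Boundary: ½(f(7) + f(27)) = ½(0.0204082 + 0.00137174) = 0.0108900.
Running total after boundary: 0.116710.
Order-1 term: 1/12 · (-0.000101611 − (-0.00583090)) = 0.000477441.
Running total after k=1: 0.117187.
Order-2 term: −1/720 · (-1.67260e-06 − (-0.00142798)) = -1.98098e-06.
Running total after k=2: 0.117186.
Order-3 term: 1/30240 · (-6.88313e-08 − (-0.000874271)) = 2.89088e-08.
Running total after k=3: 0.117186.
Order-4 term: −1/1209600 · (-5.28745e-09 − (-0.000999167)) = -8.26027e-10.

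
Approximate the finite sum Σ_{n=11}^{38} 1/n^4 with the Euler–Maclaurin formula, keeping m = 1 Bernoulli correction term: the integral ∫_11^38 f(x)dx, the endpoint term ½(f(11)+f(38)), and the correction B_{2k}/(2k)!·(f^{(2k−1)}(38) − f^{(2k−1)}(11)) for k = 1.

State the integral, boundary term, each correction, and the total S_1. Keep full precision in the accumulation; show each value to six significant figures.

∫_11^38 1/x^4 dx evaluates to 0.000244364.
Endpoint term: (f(11) + f(38))/2 = (6.83013e-05 + 4.79585e-07)/2 = 3.43905e-05.
Running total after boundary: 0.000278754.
k=1: B_{2}/(2)! × [f^{(1)}(38) − f^{(1)}(11)] = 1/12 × (-5.04826e-08 − (-2.48369e-05)) = 2.06553e-06.

S_1 ≈ 0.000280820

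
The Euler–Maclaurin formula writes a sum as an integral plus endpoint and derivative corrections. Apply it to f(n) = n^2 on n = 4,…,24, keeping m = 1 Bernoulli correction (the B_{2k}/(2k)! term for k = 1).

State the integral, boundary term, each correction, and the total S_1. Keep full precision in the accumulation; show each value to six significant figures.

Integral: ∫_4^24 x^2 dx = 4586.67.
Boundary: ½(f(4) + f(24)) = ½(16.0000 + 576.000) = 296.000.
Integral + boundary = 4882.67.
k=1: B_{2}/(2)! × [f^{(1)}(24) − f^{(1)}(4)] = 1/12 × (48.0000 − 8.00000) = 3.33333.

S_1 ≈ 4886.00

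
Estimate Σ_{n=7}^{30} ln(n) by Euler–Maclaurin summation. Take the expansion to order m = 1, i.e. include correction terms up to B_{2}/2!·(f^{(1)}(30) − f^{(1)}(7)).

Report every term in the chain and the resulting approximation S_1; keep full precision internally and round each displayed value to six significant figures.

S_1 ≈ 68.0790

Integral: ∫_7^30 ln(x) dx = 65.4146.
½[f(7) + f(30)] = ½[1.94591 + 3.40120] = 2.67355.
Integral + boundary = 68.0881.
Order-1 term: 1/12 · (0.0333333 − 0.142857) = -0.00912698.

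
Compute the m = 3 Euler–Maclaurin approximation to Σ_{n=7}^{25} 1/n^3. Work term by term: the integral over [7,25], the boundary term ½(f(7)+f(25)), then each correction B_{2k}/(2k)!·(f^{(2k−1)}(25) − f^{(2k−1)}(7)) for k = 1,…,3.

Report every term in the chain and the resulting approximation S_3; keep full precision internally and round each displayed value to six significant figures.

S_3 ≈ 0.0109966

∫_7^25 1/x^3 dx evaluates to 0.00940408.
Endpoint term: (f(7) + f(25))/2 = (0.00291545 + 6.40000e-05)/2 = 0.00148973.
So far: 0.0108938.
Correction k=1: B_{2}/2! · (f^{(1)}(25) − f^{(1)}(7)) = 1/12 · (-7.68000e-06 − (-0.00124948)) = 0.000103483.
Partial sum through k=1: 0.0109973.
Correction k=2: B_{4}/4! · (f^{(3)}(25) − f^{(3)}(7)) = −1/720 · (-2.45760e-07 − (-0.000509992)) = -7.07980e-07.
Partial sum through k=2: 0.0109966.
Correction k=3: B_{6}/6! · (f^{(5)}(25) − f^{(5)}(7)) = 1/30240 · (-1.65151e-08 − (-0.000437136)) = 1.44550e-08.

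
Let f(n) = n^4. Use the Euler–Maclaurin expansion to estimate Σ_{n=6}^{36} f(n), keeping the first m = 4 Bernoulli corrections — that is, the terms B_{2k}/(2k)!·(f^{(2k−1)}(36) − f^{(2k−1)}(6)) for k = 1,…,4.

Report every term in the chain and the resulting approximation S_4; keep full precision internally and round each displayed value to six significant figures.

The integral term ∫_6^36 x^4 dx = 1.20917e+07.
½[f(6) + f(36)] = ½[1296.00 + 1.67962e+06] = 840456.
So far: 1.29321e+07.
Correction k=1: B_{2}/2! · (f^{(1)}(36) − f^{(1)}(6)) = 1/12 · (186624 − 864.000) = 15480.0.
Partial sum through k=1: 1.29476e+07.
Correction k=2: B_{4}/4! · (f^{(3)}(36) − f^{(3)}(6)) = −1/720 · (864.000 − 144.000) = -1.00000.
Partial sum through k=2: 1.29476e+07.
Correction k=3: B_{6}/6! · (f^{(5)}(36) − f^{(5)}(6)) = 1/30240 · (0.00000 − 0.00000) = 0.00000.
Partial sum through k=3: 1.29476e+07.
Correction k=4: B_{8}/8! · (f^{(7)}(36) − f^{(7)}(6)) = −1/1209600 · (0.00000 − 0.00000) = 0.00000.

S_4 ≈ 1.29476e+07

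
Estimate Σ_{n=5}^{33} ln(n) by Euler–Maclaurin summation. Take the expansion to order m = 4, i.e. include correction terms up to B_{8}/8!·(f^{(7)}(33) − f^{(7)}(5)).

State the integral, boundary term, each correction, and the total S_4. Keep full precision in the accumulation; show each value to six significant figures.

S_4 ≈ 81.8764

Integral: ∫_5^33 ln(x) dx = 79.3376.
Boundary: ½(f(5) + f(33)) = ½(1.60944 + 3.49651) = 2.55297.
So far: 81.8905.
k=1: B_{2}/(2)! × [f^{(1)}(33) − f^{(1)}(5)] = 1/12 × (0.0303030 − 0.200000) = -0.0141414.
Running total after k=1: 81.8764.
k=2: B_{4}/(4)! × [f^{(3)}(33) − f^{(3)}(5)] = −1/720 × (5.56529e-05 − 0.0160000) = 2.21449e-05.
Running total after k=2: 81.8764.
k=3: B_{6}/(6)! × [f^{(5)}(33) − f^{(5)}(5)] = 1/30240 × (6.13256e-07 − 0.00768000) = -2.53948e-07.
Running total after k=3: 81.8764.
k=4: B_{8}/(8)! × [f^{(7)}(33) − f^{(7)}(5)] = −1/1209600 × (1.68941e-08 − 0.00921600) = 7.61903e-09.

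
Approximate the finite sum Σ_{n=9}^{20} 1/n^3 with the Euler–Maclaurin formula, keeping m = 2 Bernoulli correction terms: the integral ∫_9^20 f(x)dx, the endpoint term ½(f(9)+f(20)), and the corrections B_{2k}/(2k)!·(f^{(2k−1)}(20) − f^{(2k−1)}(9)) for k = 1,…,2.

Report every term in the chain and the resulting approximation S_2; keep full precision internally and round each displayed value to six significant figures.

S_2 ≈ 0.00570760

The integral term ∫_9^20 1/x^3 dx = 0.00492284.
½[f(9) + f(20)] = ½[0.00137174 + 0.000125000] = 0.000748371.
Running total after boundary: 0.00567121.
Correction k=1: B_{2}/2! · (f^{(1)}(20) − f^{(1)}(9)) = 1/12 · (-1.87500e-05 − (-0.000457247)) = 3.65414e-05.
Running total after k=1: 0.00570775.
Correction k=2: B_{4}/4! · (f^{(3)}(20) − f^{(3)}(9)) = −1/720 · (-9.37500e-07 − (-0.000112901)) = -1.55504e-07.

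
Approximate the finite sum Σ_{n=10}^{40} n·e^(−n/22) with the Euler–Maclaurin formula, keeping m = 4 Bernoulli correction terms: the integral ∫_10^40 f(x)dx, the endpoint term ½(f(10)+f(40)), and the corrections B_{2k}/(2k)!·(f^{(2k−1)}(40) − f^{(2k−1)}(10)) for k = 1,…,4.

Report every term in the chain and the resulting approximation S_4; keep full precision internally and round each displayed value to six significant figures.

S_4 ≈ 231.829

The integral term ∫_10^40 x·e^(−x/22) dx = 225.449.
Boundary: ½(f(10) + f(40)) = ½(6.34736 + 6.49282) = 6.42009.
So far: 231.869.
Order-1 term: 1/12 · (-0.132808 − 0.346220) = -0.0399190.
After k=1: 231.829.
Order-2 term: −1/720 · (0.000396350 − 0.00333821) = 4.08591e-06.
After k=2: 231.829.
Order-3 term: 1/30240 · (2.20474e-06 − 1.23163e-05) = -3.34377e-10.
After k=3: 231.829.
Order-4 term: −1/1209600 · (7.41856e-09 − 3.66435e-08) = 2.41608e-14.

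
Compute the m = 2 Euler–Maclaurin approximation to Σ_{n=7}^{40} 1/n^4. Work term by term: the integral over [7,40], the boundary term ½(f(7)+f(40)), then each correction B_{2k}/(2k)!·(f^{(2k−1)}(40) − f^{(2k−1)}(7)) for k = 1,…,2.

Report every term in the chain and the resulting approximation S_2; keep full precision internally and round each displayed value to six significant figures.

The integral term ∫_7^40 1/x^4 dx = 0.000966609.
½[f(7) + f(40)] = ½[0.000416493 + 3.90625e-07] = 0.000208442.
Integral + boundary = 0.00117505.
Correction k=1: B_{2}/2! · (f^{(1)}(40) − f^{(1)}(7)) = 1/12 · (-3.90625e-08 − (-0.000237996)) = 1.98298e-05.
After k=1: 0.00119488.
Correction k=2: B_{4}/4! · (f^{(3)}(40) − f^{(3)}(7)) = −1/720 · (-7.32422e-10 − (-0.000145712)) = -2.02377e-07.

S_2 ≈ 0.00119468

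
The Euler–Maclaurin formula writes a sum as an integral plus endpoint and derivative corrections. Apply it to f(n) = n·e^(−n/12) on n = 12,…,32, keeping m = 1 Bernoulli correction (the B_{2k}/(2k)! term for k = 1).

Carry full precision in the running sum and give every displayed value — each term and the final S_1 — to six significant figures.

Integral: ∫_12^32 x·e^(−x/12) dx = 69.2620.
Boundary: ½(f(12) + f(32)) = ½(4.41455 + 2.22347) = 3.31901.
Integral + boundary = 72.5810.
Order-1 term: 1/12 · (-0.115806 − 0.00000) = -0.00965048.

S_1 ≈ 72.5714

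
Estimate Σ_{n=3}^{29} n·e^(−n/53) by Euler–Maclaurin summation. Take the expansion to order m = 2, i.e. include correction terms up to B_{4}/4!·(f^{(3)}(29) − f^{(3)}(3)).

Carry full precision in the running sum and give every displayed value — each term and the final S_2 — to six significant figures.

Integral: ∫_3^29 x·e^(−x/53) dx = 290.136.
½[f(3) + f(29)] = ½[2.83491 + 16.7790] = 9.80694.
Running total after boundary: 299.943.
Order-1 term: 1/12 · (0.262001 − 0.891480) = -0.0524566.
Partial sum through k=1: 299.890.
Order-2 term: −1/720 · (0.000505223 − 0.000990180) = 6.73552e-07.

S_2 ≈ 299.890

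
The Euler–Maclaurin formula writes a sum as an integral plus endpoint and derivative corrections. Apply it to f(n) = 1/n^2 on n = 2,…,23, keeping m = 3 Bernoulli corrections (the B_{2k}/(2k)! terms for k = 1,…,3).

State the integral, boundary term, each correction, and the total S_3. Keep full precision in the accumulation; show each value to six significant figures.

The integral term ∫_2^23 1/x^2 dx = 0.456522.
Endpoint term: (f(2) + f(23))/2 = (0.250000 + 0.00189036)/2 = 0.125945.
Running total after boundary: 0.582467.
k=1: B_{2}/(2)! × [f^{(1)}(23) − f^{(1)}(2)] = 1/12 × (-0.000164379 − (-0.250000)) = 0.0208196.
After k=1: 0.603287.
k=2: B_{4}/(4)! × [f^{(3)}(23) − f^{(3)}(2)] = −1/720 × (-3.72883e-06 − (-0.750000)) = -0.00104166.
After k=2: 0.602245.
k=3: B_{6}/(6)! × [f^{(5)}(23) − f^{(5)}(2)] = 1/30240 × (-2.11465e-07 − (-5.62500)) = 0.000186012.

S_3 ≈ 0.602431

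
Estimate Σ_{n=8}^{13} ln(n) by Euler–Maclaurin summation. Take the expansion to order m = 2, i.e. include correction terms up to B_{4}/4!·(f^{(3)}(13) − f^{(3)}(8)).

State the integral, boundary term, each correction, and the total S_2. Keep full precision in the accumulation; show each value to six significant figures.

S_2 ≈ 14.0270

The integral term ∫_8^13 ln(x) dx = 11.7088.
½[f(8) + f(13)] = ½[2.07944 + 2.56495] = 2.32220.
So far: 14.0310.
Order-1 term: 1/12 · (0.0769231 − 0.125000) = -0.00400641.
Running total after k=1: 14.0270.
Order-2 term: −1/720 · (0.000910332 − 0.00390625) = 4.16100e-06.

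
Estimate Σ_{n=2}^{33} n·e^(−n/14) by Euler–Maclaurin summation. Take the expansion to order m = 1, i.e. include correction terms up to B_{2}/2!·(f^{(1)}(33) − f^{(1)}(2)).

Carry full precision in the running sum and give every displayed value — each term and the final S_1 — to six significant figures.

S_1 ≈ 134.231

∫_2^33 x·e^(−x/14) dx evaluates to 131.874.
Endpoint term: (f(2) + f(33))/2 = (1.73376 + 3.12478)/2 = 2.42927.
So far: 134.304.
k=1: B_{2}/(2)! × [f^{(1)}(33) − f^{(1)}(2)] = 1/12 × (-0.128508 − 0.743038) = -0.0726289.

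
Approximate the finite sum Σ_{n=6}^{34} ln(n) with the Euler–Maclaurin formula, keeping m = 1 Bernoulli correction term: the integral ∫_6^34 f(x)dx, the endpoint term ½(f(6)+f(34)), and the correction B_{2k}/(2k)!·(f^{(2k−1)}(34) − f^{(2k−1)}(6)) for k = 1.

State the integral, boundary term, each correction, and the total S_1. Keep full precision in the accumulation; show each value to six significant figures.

S_1 ≈ 83.7933

∫_6^34 ln(x) dx evaluates to 81.1457.
Boundary: ½(f(6) + f(34)) = ½(1.79176 + 3.52636) = 2.65906.
So far: 83.8048.
Correction k=1: B_{2}/2! · (f^{(1)}(34) − f^{(1)}(6)) = 1/12 · (0.0294118 − 0.166667) = -0.0114379.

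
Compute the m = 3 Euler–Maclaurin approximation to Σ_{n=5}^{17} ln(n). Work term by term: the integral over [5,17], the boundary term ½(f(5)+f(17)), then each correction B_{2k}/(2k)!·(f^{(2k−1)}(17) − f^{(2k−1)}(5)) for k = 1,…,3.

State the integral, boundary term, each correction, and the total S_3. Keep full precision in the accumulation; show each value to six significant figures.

∫_5^17 ln(x) dx evaluates to 28.1174.
½[f(5) + f(17)] = ½[1.60944 + 2.83321] = 2.22133.
Running total after boundary: 30.3388.
Order-1 term: 1/12 · (0.0588235 − 0.200000) = -0.0117647.
After k=1: 30.3270.
Order-2 term: −1/720 · (0.000407083 − 0.0160000) = 2.16568e-05.
After k=2: 30.3270.
Order-3 term: 1/30240 · (1.69031e-05 − 0.00768000) = -2.53409e-07.

S_3 ≈ 30.3270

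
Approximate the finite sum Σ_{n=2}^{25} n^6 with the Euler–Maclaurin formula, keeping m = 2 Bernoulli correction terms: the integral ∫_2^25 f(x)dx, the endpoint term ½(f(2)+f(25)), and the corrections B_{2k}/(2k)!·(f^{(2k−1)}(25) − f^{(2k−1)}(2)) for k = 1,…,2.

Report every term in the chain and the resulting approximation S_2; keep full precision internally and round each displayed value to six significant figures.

S_2 ≈ 9.98881e+08

Integral: ∫_2^25 x^6 dx = 8.71931e+08.
Endpoint term: (f(2) + f(25))/2 = (64.0000 + 2.44141e+08)/2 = 1.22070e+08.
Running total after boundary: 9.94001e+08.
k=1: B_{2}/(2)! × [f^{(1)}(25) − f^{(1)}(2)] = 1/12 × (5.85938e+07 − 192.000) = 4.88280e+06.
Running total after k=1: 9.98884e+08.
k=2: B_{4}/(4)! × [f^{(3)}(25) − f^{(3)}(2)] = −1/720 × (1.87500e+06 − 960.000) = -2602.83.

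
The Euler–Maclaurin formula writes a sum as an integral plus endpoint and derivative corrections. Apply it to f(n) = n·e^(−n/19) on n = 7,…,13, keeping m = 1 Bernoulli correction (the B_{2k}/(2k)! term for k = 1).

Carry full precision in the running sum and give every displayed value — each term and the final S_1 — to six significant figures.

The integral term ∫_7^13 x·e^(−x/19) dx = 35.0330.
Boundary: ½(f(7) + f(13)) = ½(4.84278 + 6.55835) = 5.70056.
So far: 40.7336.
Order-1 term: 1/12 · (0.159312 − 0.436943) = -0.0231359.

S_1 ≈ 40.7105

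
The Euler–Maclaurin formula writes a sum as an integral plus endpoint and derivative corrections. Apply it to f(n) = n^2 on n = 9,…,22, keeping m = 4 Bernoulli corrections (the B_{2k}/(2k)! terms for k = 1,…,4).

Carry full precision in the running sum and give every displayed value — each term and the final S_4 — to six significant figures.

Integral: ∫_9^22 x^2 dx = 3306.33.
Boundary: ½(f(9) + f(22)) = ½(81.0000 + 484.000) = 282.500.
So far: 3588.83.
k=1: B_{2}/(2)! × [f^{(1)}(22) − f^{(1)}(9)] = 1/12 × (44.0000 − 18.0000) = 2.16667.
Running total after k=1: 3591.00.
k=2: B_{4}/(4)! × [f^{(3)}(22) − f^{(3)}(9)] = −1/720 × (0.00000 − 0.00000) = 0.00000.
Running total after k=2: 3591.00.
k=3: B_{6}/(6)! × [f^{(5)}(22) − f^{(5)}(9)] = 1/30240 × (0.00000 − 0.00000) = 0.00000.
Running total after k=3: 3591.00.
k=4: B_{8}/(8)! × [f^{(7)}(22) − f^{(7)}(9)] = −1/1209600 × (0.00000 − 0.00000) = 0.00000.

S_4 ≈ 3591.00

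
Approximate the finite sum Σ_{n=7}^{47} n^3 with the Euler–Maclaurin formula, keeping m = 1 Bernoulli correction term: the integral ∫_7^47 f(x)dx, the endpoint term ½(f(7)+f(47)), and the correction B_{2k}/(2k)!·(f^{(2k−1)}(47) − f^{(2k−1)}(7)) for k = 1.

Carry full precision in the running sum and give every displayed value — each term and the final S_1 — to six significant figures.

S_1 ≈ 1.27194e+06

∫_7^47 x^3 dx evaluates to 1.21932e+06.
½[f(7) + f(47)] = ½[343.000 + 103823] = 52083.0.
So far: 1.27140e+06.
Order-1 term: 1/12 · (6627.00 − 147.000) = 540.000.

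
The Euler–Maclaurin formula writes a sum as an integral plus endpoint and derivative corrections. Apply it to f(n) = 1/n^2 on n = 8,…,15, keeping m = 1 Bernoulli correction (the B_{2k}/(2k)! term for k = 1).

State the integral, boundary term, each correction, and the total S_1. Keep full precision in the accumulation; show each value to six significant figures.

S_1 ≈ 0.0686442

Integral: ∫_8^15 1/x^2 dx = 0.0583333.
½[f(8) + f(15)] = ½[0.0156250 + 0.00444444] = 0.0100347.
Integral + boundary = 0.0683681.
k=1: B_{2}/(2)! × [f^{(1)}(15) − f^{(1)}(8)] = 1/12 × (-0.000592593 − (-0.00390625)) = 0.000276138.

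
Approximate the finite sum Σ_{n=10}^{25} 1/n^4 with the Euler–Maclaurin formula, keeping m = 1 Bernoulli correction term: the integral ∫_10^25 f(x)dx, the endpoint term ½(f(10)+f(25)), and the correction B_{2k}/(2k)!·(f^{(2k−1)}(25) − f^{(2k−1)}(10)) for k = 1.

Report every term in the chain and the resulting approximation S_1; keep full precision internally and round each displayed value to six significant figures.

∫_10^25 1/x^4 dx evaluates to 0.000312000.
½[f(10) + f(25)] = ½[0.000100000 + 2.56000e-06] = 5.12800e-05.
Integral + boundary = 0.000363280.
k=1: B_{2}/(2)! × [f^{(1)}(25) − f^{(1)}(10)] = 1/12 × (-4.09600e-07 − (-4.00000e-05)) = 3.29920e-06.

S_1 ≈ 0.000366579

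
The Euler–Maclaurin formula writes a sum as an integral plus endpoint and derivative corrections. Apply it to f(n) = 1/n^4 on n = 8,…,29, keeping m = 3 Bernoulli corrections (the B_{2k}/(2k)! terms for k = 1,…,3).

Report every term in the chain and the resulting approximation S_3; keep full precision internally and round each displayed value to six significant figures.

∫_8^29 1/x^4 dx evaluates to 0.000637374.
½[f(8) + f(29)] = ½[0.000244141 + 1.41387e-06] = 0.000122777.
Running total after boundary: 0.000760152.
k=1: B_{2}/(2)! × [f^{(1)}(29) − f^{(1)}(8)] = 1/12 × (-1.95016e-07 − (-0.000122070)) = 1.01563e-05.
Partial sum through k=1: 0.000770308.
k=2: B_{4}/(4)! × [f^{(3)}(29) − f^{(3)}(8)] = −1/720 × (-6.95657e-09 − (-5.72205e-05)) = -7.94632e-08.
Partial sum through k=2: 0.000770228.
k=3: B_{6}/(6)! × [f^{(5)}(29) − f^{(5)}(8)] = 1/30240 × (-4.63220e-10 − (-5.00679e-05)) = 1.65567e-09.

S_3 ≈ 0.000770230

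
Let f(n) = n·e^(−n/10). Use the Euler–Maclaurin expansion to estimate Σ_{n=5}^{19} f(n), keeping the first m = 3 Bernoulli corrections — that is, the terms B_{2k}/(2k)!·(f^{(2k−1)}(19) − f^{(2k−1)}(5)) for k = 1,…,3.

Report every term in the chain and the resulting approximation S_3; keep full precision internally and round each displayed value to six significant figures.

S_3 ≈ 50.5055

The integral term ∫_5^19 x·e^(−x/10) dx = 47.6047.
½[f(5) + f(19)] = ½[3.03265 + 2.84180] = 2.93723.
So far: 50.5419.
Correction k=1: B_{2}/2! · (f^{(1)}(19) − f^{(1)}(5)) = 1/12 · (-0.134612 − 0.303265) = -0.0364898.
Running total after k=1: 50.5054.
Correction k=2: B_{4}/4! · (f^{(3)}(19) − f^{(3)}(5)) = −1/720 · (0.00164525 − 0.0151633) = 1.87750e-05.
Running total after k=2: 50.5055.
Correction k=3: B_{6}/6! · (f^{(5)}(19) − f^{(5)}(5)) = 1/30240 · (4.63663e-05 − 0.000272939) = -7.49248e-09.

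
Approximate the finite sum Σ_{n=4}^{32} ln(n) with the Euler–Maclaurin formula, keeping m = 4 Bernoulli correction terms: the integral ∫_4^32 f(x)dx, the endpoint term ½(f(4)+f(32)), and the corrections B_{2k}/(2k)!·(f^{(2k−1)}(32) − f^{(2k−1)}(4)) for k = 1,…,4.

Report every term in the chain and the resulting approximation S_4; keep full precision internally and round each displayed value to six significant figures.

S_4 ≈ 79.7662

∫_4^32 ln(x) dx evaluates to 77.3584.
Endpoint term: (f(4) + f(32))/2 = (1.38629 + 3.46574)/2 = 2.42602.
So far: 79.7844.
Order-1 term: 1/12 · (0.0312500 − 0.250000) = -0.0182292.
After k=1: 79.7662.
Order-2 term: −1/720 · (6.10352e-05 − 0.0312500) = 4.33180e-05.
After k=2: 79.7662.
Order-3 term: 1/30240 · (7.15256e-07 − 0.0234375) = -7.75026e-07.
After k=3: 79.7662.
Order-4 term: −1/1209600 · (2.09548e-08 − 0.0439453) = 3.63304e-08.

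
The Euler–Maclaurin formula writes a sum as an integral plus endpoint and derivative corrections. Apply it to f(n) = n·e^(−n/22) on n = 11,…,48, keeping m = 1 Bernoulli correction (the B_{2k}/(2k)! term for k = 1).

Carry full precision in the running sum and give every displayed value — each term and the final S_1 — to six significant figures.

S_1 ≈ 272.581

∫_11^48 x·e^(−x/22) dx evaluates to 266.574.
Endpoint term: (f(11) + f(48))/2 = (6.67184 + 5.41614)/2 = 6.04399.
So far: 272.618.
k=1: B_{2}/(2)! × [f^{(1)}(48) − f^{(1)}(11)] = 1/12 × (-0.133352 − 0.303265) = -0.0363848.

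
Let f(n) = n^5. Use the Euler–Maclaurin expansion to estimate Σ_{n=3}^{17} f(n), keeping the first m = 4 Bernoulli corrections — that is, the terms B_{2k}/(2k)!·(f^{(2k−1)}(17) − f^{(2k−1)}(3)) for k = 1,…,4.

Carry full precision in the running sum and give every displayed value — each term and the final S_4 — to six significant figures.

Integral: ∫_3^17 x^5 dx = 4.02281e+06.
Endpoint term: (f(3) + f(17))/2 = (243.000 + 1.41986e+06)/2 = 710050.
Integral + boundary = 4.73286e+06.
k=1: B_{2}/(2)! × [f^{(1)}(17) − f^{(1)}(3)] = 1/12 × (417605 − 405.000) = 34766.7.
Partial sum through k=1: 4.76762e+06.
k=2: B_{4}/(4)! × [f^{(3)}(17) − f^{(3)}(3)] = −1/720 × (17340.0 − 540.000) = -23.3333.
Partial sum through k=2: 4.76760e+06.
k=3: B_{6}/(6)! × [f^{(5)}(17) − f^{(5)}(3)] = 1/30240 × (120.000 − 120.000) = 0.00000.
Partial sum through k=3: 4.76760e+06.
k=4: B_{8}/(8)! × [f^{(7)}(17) − f^{(7)}(3)] = −1/1209600 × (0.00000 − 0.00000) = 0.00000.

S_4 ≈ 4.76760e+06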